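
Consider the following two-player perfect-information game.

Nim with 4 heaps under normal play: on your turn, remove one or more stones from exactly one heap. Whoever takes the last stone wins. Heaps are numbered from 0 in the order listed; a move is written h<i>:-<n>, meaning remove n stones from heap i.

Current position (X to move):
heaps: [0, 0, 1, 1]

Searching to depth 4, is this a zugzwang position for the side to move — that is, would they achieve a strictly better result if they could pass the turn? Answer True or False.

zugzwang((0,0,1,1), X) = True

p1 X@[(0,0,1,1)]: h2:-1[(0,0,0,1)]-1* h3:-1[(0,0,1,0)]-1
p2 O@[(0,0,0,1)]: h3:-1[(0,0,0,0)]+1*
p3 X@[(0,0,0,0)] terminal -1; root [(0,0,1,1)] d4
suppose X passes — search the same position with O to move:
pass> p1 O@[(0,0,1,1)]: h2:-1[(0,0,0,1)]-1* h3:-1[(0,0,1,0)]-1
pass> p2 X@[(0,0,0,1)]: h3:-1[(0,0,0,0)]+1*
pass> p3 O@[(0,0,0,0)] terminal -1; root [(0,0,1,1)] d4
for X: play -1, pass +1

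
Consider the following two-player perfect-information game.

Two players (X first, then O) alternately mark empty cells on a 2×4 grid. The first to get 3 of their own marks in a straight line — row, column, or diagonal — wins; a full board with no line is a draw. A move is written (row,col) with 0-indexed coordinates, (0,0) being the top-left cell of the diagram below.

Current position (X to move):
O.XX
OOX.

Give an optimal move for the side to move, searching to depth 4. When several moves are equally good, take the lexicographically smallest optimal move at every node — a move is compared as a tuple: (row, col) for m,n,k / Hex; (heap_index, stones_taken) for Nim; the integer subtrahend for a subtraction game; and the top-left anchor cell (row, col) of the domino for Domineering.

[O.XX/OOX.] X move#1: (0,1):+1/OXXX/OOX.*, (1,3):+0/O.XX/OOXX
[OXXX/OOX.] end (terminal -1, O#2); searched O.XX/OOX. to 4

X's best at [O.XX/OOX.]: (0,1)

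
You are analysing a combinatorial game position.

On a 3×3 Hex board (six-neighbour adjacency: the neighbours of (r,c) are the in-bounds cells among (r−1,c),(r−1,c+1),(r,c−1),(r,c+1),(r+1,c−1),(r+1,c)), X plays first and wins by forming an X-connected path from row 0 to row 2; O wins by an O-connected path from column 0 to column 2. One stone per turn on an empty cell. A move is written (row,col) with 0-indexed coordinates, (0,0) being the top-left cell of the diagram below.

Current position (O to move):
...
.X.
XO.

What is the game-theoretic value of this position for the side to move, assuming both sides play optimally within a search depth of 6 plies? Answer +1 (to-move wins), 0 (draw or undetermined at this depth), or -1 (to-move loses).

value(.../.X./XO., O) = -1

p1 O@[.../.X./XO.]: (0,0)[O../.X./XO.]-1* (0,1)[.O./.X./XO.]-1 (0,2)[..O/.X./XO.]-1 (1,0)[.../OX./XO.]-1 (1,2)[.../.XO/XO.]-1 (2,2)[.../.X./XOO]-1
p2 X@[O../.X./XO.]: (0,1)[OX./.X./XO.]+1* (0,2)[O.X/.X./XO.]+1 (1,0)[O../XX./XO.]+1 (1,2)[O../.XX/XO.]+1 (2,2)[O../.X./XOX]+1
p3 O@[OX./.X./XO.] terminal -1; root [.../.X./XO.] d6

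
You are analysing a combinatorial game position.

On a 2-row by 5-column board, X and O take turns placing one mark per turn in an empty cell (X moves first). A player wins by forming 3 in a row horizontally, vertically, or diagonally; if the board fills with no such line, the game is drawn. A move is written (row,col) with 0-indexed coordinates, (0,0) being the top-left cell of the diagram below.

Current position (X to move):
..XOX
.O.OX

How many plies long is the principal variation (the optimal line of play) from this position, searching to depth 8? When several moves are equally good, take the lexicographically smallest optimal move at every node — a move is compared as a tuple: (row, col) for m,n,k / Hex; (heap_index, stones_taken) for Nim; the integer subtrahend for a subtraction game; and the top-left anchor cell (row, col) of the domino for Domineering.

PV length from [..XOX/.O.OX]: 4 plies

[..XOX/.O.OX] X move#1: (0,0):-1/X.XOX/.O.OX, (0,1):-1/.XXOX/.O.OX, (1,0):-1/..XOX/XO.OX, (1,2):+0/..XOX/.OXOX*
[..XOX/.OXOX] O move#2: (0,0):+0/O.XOX/.OXOX*, (0,1):+0/.OXOX/.OXOX, (1,0):+0/..XOX/OOXOX
[O.XOX/.OXOX] X move#3: (0,1):+0/OXXOX/.OXOX*, (1,0):+0/O.XOX/XOXOX
[OXXOX/.OXOX] O move#4: (1,0):+0/OXXOX/OOXOX*
[OXXOX/OOXOX] end (terminal +0, X#5); searched ..XOX/.O.OX to 8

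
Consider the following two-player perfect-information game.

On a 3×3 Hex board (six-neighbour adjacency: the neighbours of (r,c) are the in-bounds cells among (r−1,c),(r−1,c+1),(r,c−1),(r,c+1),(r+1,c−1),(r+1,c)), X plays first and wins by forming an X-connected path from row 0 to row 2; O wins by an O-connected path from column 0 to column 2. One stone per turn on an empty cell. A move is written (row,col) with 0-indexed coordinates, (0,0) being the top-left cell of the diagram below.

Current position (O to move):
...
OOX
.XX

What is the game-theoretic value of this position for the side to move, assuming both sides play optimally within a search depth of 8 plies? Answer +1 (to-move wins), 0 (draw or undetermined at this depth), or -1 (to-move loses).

[.../OOX/.XX] O move#1: (0,0):-1/O../OOX/.XX, (0,1):-1/.O./OOX/.XX, (0,2):+1/..O/OOX/.XX*, (2,0):-1/.../OOX/OXX
[..O/OOX/.XX] end (terminal -1, X#2); searched .../OOX/.XX to 8

value(.../OOX/.XX, O) = +1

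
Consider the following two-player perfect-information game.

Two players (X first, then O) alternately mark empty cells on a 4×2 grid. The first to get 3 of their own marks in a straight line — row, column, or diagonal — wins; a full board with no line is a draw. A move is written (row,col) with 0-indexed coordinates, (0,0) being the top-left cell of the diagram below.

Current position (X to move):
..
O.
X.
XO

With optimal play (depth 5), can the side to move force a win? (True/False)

ply 1, X at ../O./X./XO | (0,0)=+0→X./O./X./XO*; (0,1)=+0→.X/O./X./XO; (1,1)=+0→../OX/X./XO; (2,1)=+0→../O./XX/XO
ply 2, O at X./O./X./XO | (0,1)=+0→XO/O./X./XO*; (1,1)=+0→X./OO/X./XO; (2,1)=+0→X./O./XO/XO
ply 3, X at XO/O./X./XO | (1,1)=+0→XO/OX/X./XO*; (2,1)=+0→XO/O./XX/XO
ply 4, O at XO/OX/X./XO | (2,1)=+0→XO/OX/XO/XO*
ply 5: XO/OX/XO/XO is terminal +0 (X); from ../O./X./XO depth 5

X winning at [../O./X./XO]: False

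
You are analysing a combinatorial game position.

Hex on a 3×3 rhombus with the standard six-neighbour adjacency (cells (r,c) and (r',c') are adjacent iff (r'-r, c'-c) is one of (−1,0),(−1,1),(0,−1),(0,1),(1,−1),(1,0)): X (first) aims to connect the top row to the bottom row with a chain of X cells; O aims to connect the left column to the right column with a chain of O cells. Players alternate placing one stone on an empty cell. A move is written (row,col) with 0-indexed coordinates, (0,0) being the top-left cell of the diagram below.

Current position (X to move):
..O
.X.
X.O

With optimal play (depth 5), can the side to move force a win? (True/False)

p1 X@[..O/.X./X.O]: (0,0)[X.O/.X./X.O]+1* (0,1)[.XO/.X./X.O]+1 (1,0)[..O/XX./X.O]+1 (1,2)[..O/.XX/X.O]-1 (2,1)[..O/.X./XXO]-1
p2 O@[X.O/.X./X.O]: (0,1)[XOO/.X./X.O]-1* (1,0)[X.O/OX./X.O]-1 (1,2)[X.O/.XO/X.O]-1 (2,1)[X.O/.X./XOO]-1
p3 X@[XOO/.X./X.O]: (1,0)[XOO/XX./X.O]+1* (1,2)[XOO/.XX/X.O]-1 (2,1)[XOO/.X./XXO]-1
p4 O@[XOO/XX./X.O] terminal -1; root [..O/.X./X.O] d5

X winning at [..O/.X./X.O]: True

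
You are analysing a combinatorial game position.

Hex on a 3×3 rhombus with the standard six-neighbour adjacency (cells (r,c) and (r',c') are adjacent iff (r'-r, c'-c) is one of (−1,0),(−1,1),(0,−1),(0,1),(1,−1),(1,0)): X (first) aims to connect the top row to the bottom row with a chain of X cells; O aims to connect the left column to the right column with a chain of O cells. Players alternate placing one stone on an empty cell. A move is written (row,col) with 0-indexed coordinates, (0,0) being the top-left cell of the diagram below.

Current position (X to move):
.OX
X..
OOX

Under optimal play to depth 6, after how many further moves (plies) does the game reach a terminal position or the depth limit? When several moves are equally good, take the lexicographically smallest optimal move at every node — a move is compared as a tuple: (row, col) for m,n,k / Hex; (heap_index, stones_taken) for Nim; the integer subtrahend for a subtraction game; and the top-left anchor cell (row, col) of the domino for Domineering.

[.OX/X../OOX] X move#1: (0,0):-1/XOX/X../OOX, (1,1):-1/.OX/XX./OOX, (1,2):+1/.OX/X.X/OOX*
[.OX/X.X/OOX] end (terminal -1, O#2); searched .OX/X../OOX to 6

PV length from [.OX/X../OOX]: 1 ply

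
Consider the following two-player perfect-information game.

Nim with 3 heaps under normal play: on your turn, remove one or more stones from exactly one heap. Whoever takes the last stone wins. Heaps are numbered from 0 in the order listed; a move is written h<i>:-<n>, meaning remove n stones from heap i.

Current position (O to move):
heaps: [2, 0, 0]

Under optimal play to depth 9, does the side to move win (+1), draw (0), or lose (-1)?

value((2,0,0), O) = +1

ply 1, O at (2,0,0) | h0:-1=-1→(1,0,0); h0:-2=+1→(0,0,0)*
ply 2: (0,0,0) is terminal -1 (X); from (2,0,0) depth 9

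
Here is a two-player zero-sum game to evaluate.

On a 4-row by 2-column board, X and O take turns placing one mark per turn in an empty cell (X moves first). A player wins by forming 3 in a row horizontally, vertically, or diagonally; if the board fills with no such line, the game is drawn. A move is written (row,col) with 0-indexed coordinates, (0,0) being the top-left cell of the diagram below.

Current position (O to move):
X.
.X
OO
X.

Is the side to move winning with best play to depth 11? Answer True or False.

p1 O@[X./.X/OO/X.]: (0,1)[XO/.X/OO/X.]+0* (1,0)[X./OX/OO/X.]+0 (3,1)[X./.X/OO/XO]+0
p2 X@[XO/.X/OO/X.]: (1,0)[XO/XX/OO/X.]+0* (3,1)[XO/.X/OO/XX]+0
p3 O@[XO/XX/OO/X.]: (3,1)[XO/XX/OO/XO]+0*
p4 X@[XO/XX/OO/XO] terminal +0; root [X./.X/OO/X.] d11

O winning at [X./.X/OO/X.]: False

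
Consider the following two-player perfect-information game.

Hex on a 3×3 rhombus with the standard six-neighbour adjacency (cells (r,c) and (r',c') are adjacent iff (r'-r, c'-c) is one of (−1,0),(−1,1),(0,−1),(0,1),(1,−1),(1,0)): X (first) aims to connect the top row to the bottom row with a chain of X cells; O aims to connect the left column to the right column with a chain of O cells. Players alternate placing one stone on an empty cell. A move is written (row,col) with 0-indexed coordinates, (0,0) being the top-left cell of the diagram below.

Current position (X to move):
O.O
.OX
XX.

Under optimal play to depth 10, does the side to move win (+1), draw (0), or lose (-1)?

p1 X@[O.O/.OX/XX.]: (0,1)[OXO/.OX/XX.]-1* (1,0)[O.O/XOX/XX.]-1 (2,2)[O.O/.OX/XXX]-1
p2 O@[OXO/.OX/XX.]: (1,0)[OXO/OOX/XX.]+1* (2,2)[OXO/.OX/XXO]-1
p3 X@[OXO/OOX/XX.] terminal -1; root [O.O/.OX/XX.] d10

value(O.O/.OX/XX., X) = -1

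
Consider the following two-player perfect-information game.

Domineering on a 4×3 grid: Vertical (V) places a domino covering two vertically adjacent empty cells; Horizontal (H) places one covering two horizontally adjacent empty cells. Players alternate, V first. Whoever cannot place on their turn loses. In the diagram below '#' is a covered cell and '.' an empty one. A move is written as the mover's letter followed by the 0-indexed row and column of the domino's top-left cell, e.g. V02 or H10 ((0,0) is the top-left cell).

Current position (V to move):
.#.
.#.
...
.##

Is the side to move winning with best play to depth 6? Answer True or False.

V winning at [.#./.#./.../.##]: True

ply 1, V at .#./.#./.../.## | V00=+1→##./##./.../.##*; V02=+1→.##/.##/.../.##; V10=+1→.#./##./#../.##; V12=+1→.#./.##/..#/.##; V20=+1→.#./.#./#../###
ply 2, H at ##./##./.../.## | H20=-1→##./##./##./.##*; H21=-1→##./##./.##/.##
ply 3, V at ##./##./##./.## | V02=+1→###/###/##./.##*; V12=+1→##./###/###/.##
ply 4: ###/###/##./.## is terminal -1 (H); from .#./.#./.../.## depth 6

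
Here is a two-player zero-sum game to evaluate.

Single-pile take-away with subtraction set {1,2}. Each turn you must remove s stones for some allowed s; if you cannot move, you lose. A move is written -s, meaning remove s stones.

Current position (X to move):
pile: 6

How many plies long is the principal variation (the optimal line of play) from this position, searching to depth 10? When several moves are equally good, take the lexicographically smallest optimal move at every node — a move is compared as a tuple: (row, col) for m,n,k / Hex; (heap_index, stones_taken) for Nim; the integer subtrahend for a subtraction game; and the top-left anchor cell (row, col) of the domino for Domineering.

PV length from [6]: 4 plies

[6] X move#1: -1:-1/5*, -2:-1/4
[5] O move#2: -1:-1/4, -2:+1/3*
[3] X move#3: -1:-1/2*, -2:-1/1
[2] O move#4: -1:-1/1, -2:+1/0*
[0] end (terminal -1, X#5); searched 6 to 10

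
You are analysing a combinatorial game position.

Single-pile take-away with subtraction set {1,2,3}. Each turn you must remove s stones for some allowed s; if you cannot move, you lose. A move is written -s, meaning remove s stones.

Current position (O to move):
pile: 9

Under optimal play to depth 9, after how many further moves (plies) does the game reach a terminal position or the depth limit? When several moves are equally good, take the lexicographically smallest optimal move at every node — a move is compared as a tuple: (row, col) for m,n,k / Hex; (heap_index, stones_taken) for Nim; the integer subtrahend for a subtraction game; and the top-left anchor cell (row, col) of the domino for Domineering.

PV length from [9]: 5 plies

p1 O@[9]: -1[8]+1* -2[7]-1 -3[6]-1
p2 X@[8]: -1[7]-1* -2[6]-1 -3[5]-1
p3 O@[7]: -1[6]-1 -2[5]-1 -3[4]+1*
p4 X@[4]: -1[3]-1* -2[2]-1 -3[1]-1
p5 O@[3]: -1[2]-1 -2[1]-1 -3[0]+1*
p6 X@[0] terminal -1; root [9] d9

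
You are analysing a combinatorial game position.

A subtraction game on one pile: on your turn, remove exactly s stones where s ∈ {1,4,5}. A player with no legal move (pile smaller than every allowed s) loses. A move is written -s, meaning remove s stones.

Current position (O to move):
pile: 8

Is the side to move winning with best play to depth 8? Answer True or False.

p1 O@[8]: -1[7]-1* -4[4]-1 -5[3]-1
p2 X@[7]: -1[6]-1 -4[3]-1 -5[2]+1*
p3 O@[2]: -1[1]-1*
p4 X@[1]: -1[0]+1*
p5 O@[0] terminal -1; root [8] d8

O winning at [8]: False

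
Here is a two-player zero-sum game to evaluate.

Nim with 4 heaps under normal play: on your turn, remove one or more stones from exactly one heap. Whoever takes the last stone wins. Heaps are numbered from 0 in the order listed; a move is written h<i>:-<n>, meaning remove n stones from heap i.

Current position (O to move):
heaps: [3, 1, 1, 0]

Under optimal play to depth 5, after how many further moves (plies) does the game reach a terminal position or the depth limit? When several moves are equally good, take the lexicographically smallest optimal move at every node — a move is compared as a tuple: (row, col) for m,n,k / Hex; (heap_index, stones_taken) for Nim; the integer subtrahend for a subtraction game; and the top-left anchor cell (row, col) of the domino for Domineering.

[(3,1,1,0)] O move#1: h0:-1:-1/(2,1,1,0), h0:-2:-1/(1,1,1,0), h0:-3:+1/(0,1,1,0)*, h1:-1:-1/(3,0,1,0), h2:-1:-1/(3,1,0,0)
[(0,1,1,0)] X move#2: h1:-1:-1/(0,0,1,0)*, h2:-1:-1/(0,1,0,0)
[(0,0,1,0)] O move#3: h2:-1:+1/(0,0,0,0)*
[(0,0,0,0)] end (terminal -1, X#4); searched (3,1,1,0) to 5

PV length from [(3,1,1,0)]: 3 plies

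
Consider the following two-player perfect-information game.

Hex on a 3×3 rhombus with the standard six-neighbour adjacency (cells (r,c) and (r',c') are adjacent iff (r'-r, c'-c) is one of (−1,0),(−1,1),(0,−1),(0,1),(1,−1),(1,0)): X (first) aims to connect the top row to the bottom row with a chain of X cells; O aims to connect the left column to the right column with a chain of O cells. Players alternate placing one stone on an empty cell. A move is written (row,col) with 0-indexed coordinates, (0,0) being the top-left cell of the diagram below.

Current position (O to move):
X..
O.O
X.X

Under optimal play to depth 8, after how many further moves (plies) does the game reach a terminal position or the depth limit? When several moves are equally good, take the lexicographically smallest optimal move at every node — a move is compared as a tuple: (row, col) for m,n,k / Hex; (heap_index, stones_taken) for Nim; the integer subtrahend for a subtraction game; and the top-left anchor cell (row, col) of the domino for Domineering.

PV length from [X../O.O/X.X]: 3 plies

p1 O@[X../O.O/X.X]: (0,1)[XO./O.O/X.X]+1* (0,2)[X.O/O.O/X.X]+1 (1,1)[X../OOO/X.X]+1 (2,1)[X../O.O/XOX]-1
p2 X@[XO./O.O/X.X]: (0,2)[XOX/O.O/X.X]-1* (1,1)[XO./OXO/X.X]-1 (2,1)[XO./O.O/XXX]-1
p3 O@[XOX/O.O/X.X]: (1,1)[XOX/OOO/X.X]+1* (2,1)[XOX/O.O/XOX]-1
p4 X@[XOX/OOO/X.X] terminal -1; root [X../O.O/X.X] d8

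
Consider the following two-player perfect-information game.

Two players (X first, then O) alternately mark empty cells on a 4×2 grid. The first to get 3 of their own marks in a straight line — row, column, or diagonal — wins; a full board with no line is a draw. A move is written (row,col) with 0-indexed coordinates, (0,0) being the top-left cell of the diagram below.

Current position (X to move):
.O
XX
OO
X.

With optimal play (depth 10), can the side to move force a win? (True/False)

X winning at [.O/XX/OO/X.]: False

ply 1, X at .O/XX/OO/X. | (0,0)=+0→XO/XX/OO/X.*; (3,1)=+0→.O/XX/OO/XX
ply 2, O at XO/XX/OO/X. | (3,1)=+0→XO/XX/OO/XO*
ply 3: XO/XX/OO/XO is terminal +0 (X); from .O/XX/OO/X. depth 10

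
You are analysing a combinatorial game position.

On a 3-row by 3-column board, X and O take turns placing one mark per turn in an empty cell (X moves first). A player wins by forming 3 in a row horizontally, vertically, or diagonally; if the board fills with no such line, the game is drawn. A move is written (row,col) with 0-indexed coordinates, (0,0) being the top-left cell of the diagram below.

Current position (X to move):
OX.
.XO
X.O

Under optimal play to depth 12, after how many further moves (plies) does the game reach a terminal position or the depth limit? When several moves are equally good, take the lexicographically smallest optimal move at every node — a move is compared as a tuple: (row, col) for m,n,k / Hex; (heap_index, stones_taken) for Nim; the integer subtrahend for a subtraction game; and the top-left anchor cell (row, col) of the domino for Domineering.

ply 1, X at OX./.XO/X.O | (0,2)=+1→OXX/.XO/X.O*; (1,0)=-1→OX./XXO/X.O; (2,1)=+1→OX./.XO/XXO
ply 2: OXX/.XO/X.O is terminal -1 (O); from OX./.XO/X.O depth 12

PV length from [OX./.XO/X.O]: 1 ply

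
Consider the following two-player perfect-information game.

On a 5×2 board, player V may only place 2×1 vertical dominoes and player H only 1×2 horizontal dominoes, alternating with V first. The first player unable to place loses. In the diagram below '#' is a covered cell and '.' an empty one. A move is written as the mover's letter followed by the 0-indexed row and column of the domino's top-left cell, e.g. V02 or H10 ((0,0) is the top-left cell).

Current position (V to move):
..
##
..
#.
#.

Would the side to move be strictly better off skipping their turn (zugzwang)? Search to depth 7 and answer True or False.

[../##/../#./#.] V move#1: V21:-1/../##/.#/##/#.*, V31:-1/../##/../##/##
[../##/.#/##/#.] H move#2: H00:+1/##/##/.#/##/#.*
[##/##/.#/##/#.] end (terminal -1, V#3); searched ../##/../#./#. to 7
suppose V passes — search the same position with H to move:
pass> [../##/../#./#.] H move#1: H00:-1/##/##/../#./#., H20:+1/../##/##/#./#.*
pass> [../##/##/#./#.] V move#2: V31:-1/../##/##/##/##*
pass> [../##/##/##/##] H move#3: H00:+1/##/##/##/##/##*
pass> [##/##/##/##/##] end (terminal -1, V#4); searched ../##/../#./#. to 7
for V: play -1, pass -1

zugzwang(../##/../#./#., V) = False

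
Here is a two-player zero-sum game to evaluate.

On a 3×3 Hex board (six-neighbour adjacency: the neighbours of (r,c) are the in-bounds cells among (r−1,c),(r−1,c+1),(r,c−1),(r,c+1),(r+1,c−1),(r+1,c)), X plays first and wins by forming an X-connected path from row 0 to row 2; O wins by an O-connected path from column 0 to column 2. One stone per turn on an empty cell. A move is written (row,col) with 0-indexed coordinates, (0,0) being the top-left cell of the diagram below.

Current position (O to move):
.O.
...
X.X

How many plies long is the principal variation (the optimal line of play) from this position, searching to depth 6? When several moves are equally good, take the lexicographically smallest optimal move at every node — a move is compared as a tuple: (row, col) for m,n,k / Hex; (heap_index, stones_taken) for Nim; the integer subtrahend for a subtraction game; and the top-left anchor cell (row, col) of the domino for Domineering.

PV length from [.O./.../X.X]: 3 plies

[.O./.../X.X] O move#1: (0,0):-1/OO./.../X.X, (0,2):+1/.OO/.../X.X*, (1,0):-1/.O./O../X.X, (1,1):+1/.O./.O./X.X, (1,2):+1/.O./..O/X.X, (2,1):-1/.O./.../XOX
[.OO/.../X.X] X move#2: (0,0):-1/XOO/.../X.X*, (1,0):-1/.OO/X../X.X, (1,1):-1/.OO/.X./X.X, (1,2):-1/.OO/..X/X.X, (2,1):-1/.OO/.../XXX
[XOO/.../X.X] O move#3: (1,0):+1/XOO/O../X.X*, (1,1):-1/XOO/.O./X.X, (1,2):-1/XOO/..O/X.X, (2,1):-1/XOO/.../XOX
[XOO/O../X.X] end (terminal -1, X#4); searched .O./.../X.X to 6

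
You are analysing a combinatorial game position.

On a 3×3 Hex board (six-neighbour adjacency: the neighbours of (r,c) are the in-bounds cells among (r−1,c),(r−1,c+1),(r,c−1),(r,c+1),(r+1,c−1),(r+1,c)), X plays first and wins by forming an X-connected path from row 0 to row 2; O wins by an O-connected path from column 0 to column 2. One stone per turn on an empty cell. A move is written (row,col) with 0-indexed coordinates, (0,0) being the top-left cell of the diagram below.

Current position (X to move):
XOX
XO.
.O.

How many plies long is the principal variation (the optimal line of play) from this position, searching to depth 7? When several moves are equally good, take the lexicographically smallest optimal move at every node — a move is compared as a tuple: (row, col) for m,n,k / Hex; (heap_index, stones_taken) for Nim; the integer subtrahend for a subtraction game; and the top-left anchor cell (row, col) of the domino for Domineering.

PV length from [XOX/XO./.O.]: 3 plies

[XOX/XO./.O.] X move#1: (1,2):+1/XOX/XOX/.O.*, (2,0):+1/XOX/XO./XO., (2,2):+1/XOX/XO./.OX
[XOX/XOX/.O.] O move#2: (2,0):-1/XOX/XOX/OO.*, (2,2):-1/XOX/XOX/.OO
[XOX/XOX/OO.] X move#3: (2,2):+1/XOX/XOX/OOX*
[XOX/XOX/OOX] end (terminal -1, O#4); searched XOX/XO./.O. to 7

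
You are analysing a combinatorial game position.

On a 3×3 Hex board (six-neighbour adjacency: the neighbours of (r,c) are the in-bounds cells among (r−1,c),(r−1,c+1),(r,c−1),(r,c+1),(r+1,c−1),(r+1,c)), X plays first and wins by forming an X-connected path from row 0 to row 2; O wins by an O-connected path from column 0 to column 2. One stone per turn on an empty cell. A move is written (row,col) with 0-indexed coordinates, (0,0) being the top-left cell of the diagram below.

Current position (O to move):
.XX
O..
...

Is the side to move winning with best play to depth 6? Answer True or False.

O winning at [.XX/O../...]: True

[.XX/O../...] O move#1: (0,0):-1/OXX/O../..., (1,1):-1/.XX/OO./..., (1,2):-1/.XX/O.O/..., (2,0):-1/.XX/O../O.., (2,1):+1/.XX/O../.O.*, (2,2):-1/.XX/O../..O
[.XX/O../.O.] X move#2: (0,0):-1/XXX/O../.O.*, (1,1):-1/.XX/OX./.O., (1,2):-1/.XX/O.X/.O., (2,0):-1/.XX/O../XO., (2,2):-1/.XX/O../.OX
[XXX/O../.O.] O move#3: (1,1):+1/XXX/OO./.O.*, (1,2):+1/XXX/O.O/.O., (2,0):+1/XXX/O../OO., (2,2):+1/XXX/O../.OO
[XXX/OO./.O.] X move#4: (1,2):-1/XXX/OOX/.O.*, (2,0):-1/XXX/OO./XO., (2,2):-1/XXX/OO./.OX
[XXX/OOX/.O.] O move#5: (2,0):-1/XXX/OOX/OO., (2,2):+1/XXX/OOX/.OO*
[XXX/OOX/.OO] end (terminal -1, X#6); searched .XX/O../... to 6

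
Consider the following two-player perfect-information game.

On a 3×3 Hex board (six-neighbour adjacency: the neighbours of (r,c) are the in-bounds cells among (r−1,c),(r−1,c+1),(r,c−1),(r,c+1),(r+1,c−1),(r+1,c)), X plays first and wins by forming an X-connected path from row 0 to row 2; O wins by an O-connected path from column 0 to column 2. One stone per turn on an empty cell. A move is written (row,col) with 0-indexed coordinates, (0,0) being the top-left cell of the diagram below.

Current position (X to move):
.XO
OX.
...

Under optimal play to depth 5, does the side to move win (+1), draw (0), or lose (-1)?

value(.XO/OX./..., X) = +1

[.XO/OX./...] X move#1: (0,0):+1/XXO/OX./...*, (1,2):+1/.XO/OXX/..., (2,0):+1/.XO/OX./X.., (2,1):+1/.XO/OX./.X., (2,2):+1/.XO/OX./..X
[XXO/OX./...] O move#2: (1,2):-1/XXO/OXO/...*, (2,0):-1/XXO/OX./O.., (2,1):-1/XXO/OX./.O., (2,2):-1/XXO/OX./..O
[XXO/OXO/...] X move#3: (2,0):+1/XXO/OXO/X..*, (2,1):+1/XXO/OXO/.X., (2,2):+1/XXO/OXO/..X
[XXO/OXO/X..] end (terminal -1, O#4); searched .XO/OX./... to 5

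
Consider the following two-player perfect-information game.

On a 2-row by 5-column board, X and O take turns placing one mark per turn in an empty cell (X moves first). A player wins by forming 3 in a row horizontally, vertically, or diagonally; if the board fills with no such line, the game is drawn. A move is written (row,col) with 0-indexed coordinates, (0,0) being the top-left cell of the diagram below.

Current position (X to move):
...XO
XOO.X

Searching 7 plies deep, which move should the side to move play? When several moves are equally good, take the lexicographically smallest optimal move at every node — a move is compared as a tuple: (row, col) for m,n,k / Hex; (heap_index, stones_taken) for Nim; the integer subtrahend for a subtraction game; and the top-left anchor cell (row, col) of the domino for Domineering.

p1 X@[...XO/XOO.X]: (0,0)[X..XO/XOO.X]-1 (0,1)[.X.XO/XOO.X]-1 (0,2)[..XXO/XOO.X]-1 (1,3)[...XO/XOOXX]+0*
p2 O@[...XO/XOOXX]: (0,0)[O..XO/XOOXX]+0* (0,1)[.O.XO/XOOXX]+0 (0,2)[..OXO/XOOXX]+0
p3 X@[O..XO/XOOXX]: (0,1)[OX.XO/XOOXX]+0* (0,2)[O.XXO/XOOXX]+0
p4 O@[OX.XO/XOOXX]: (0,2)[OXOXO/XOOXX]+0*
p5 X@[OXOXO/XOOXX] terminal +0; root [...XO/XOO.X] d7

X's best at [...XO/XOO.X]: (1,3)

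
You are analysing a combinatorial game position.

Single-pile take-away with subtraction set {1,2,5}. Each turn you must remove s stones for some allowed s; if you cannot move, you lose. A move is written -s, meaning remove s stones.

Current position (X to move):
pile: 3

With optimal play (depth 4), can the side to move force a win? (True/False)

X winning at [3]: False

ply 1, X at 3 | -1=-1→2*; -2=-1→1
ply 2, O at 2 | -1=-1→1; -2=+1→0*
ply 3: 0 is terminal -1 (X); from 3 depth 4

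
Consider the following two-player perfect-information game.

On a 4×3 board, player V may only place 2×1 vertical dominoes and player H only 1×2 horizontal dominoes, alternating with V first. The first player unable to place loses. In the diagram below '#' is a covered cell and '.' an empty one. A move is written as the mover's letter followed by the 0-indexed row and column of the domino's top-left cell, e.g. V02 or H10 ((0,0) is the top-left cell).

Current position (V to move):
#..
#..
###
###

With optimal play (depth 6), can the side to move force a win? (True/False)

p1 V@[#../#../###/###]: V01[##./##./###/###]+1* V02[#.#/#.#/###/###]+1
p2 H@[##./##./###/###] terminal -1; root [#../#../###/###] d6

V winning at [#../#../###/###]: True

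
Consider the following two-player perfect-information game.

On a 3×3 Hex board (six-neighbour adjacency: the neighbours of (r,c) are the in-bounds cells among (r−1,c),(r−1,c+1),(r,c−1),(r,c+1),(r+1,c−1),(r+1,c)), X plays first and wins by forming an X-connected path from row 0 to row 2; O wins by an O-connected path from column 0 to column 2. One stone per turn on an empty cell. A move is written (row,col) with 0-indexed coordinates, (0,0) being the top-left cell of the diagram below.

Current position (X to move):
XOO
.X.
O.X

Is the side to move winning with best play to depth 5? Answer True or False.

[XOO/.X./O.X] X move#1: (1,0):+1/XOO/XX./O.X*, (1,2):-1/XOO/.XX/O.X, (2,1):-1/XOO/.X./OXX
[XOO/XX./O.X] O move#2: (1,2):-1/XOO/XXO/O.X*, (2,1):-1/XOO/XX./OOX
[XOO/XXO/O.X] X move#3: (2,1):+1/XOO/XXO/OXX*
[XOO/XXO/OXX] end (terminal -1, O#4); searched XOO/.X./O.X to 5

X winning at [XOO/.X./O.X]: True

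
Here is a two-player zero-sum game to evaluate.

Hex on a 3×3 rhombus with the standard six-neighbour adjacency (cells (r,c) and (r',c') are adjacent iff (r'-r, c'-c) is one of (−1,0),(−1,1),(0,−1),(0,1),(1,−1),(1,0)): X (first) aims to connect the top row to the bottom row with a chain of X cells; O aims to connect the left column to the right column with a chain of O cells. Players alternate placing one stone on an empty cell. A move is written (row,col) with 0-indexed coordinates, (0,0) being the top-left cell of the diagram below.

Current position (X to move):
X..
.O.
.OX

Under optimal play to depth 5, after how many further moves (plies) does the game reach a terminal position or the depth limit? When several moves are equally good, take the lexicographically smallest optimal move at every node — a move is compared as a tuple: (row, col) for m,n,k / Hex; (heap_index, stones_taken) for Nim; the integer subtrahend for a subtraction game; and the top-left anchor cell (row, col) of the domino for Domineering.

PV length from [X../.O./.OX]: 4 plies

p1 X@[X../.O./.OX]: (0,1)[XX./.O./.OX]-1* (0,2)[X.X/.O./.OX]-1 (1,0)[X../XO./.OX]-1 (1,2)[X../.OX/.OX]-1 (2,0)[X../.O./XOX]-1
p2 O@[XX./.O./.OX]: (0,2)[XXO/.O./.OX]+1* (1,0)[XX./OO./.OX]+1 (1,2)[XX./.OO/.OX]+1 (2,0)[XX./.O./OOX]+1
p3 X@[XXO/.O./.OX]: (1,0)[XXO/XO./.OX]-1* (1,2)[XXO/.OX/.OX]-1 (2,0)[XXO/.O./XOX]-1
p4 O@[XXO/XO./.OX]: (1,2)[XXO/XOO/.OX]-1 (2,0)[XXO/XO./OOX]+1*
p5 X@[XXO/XO./OOX] terminal -1; root [X../.O./.OX] d5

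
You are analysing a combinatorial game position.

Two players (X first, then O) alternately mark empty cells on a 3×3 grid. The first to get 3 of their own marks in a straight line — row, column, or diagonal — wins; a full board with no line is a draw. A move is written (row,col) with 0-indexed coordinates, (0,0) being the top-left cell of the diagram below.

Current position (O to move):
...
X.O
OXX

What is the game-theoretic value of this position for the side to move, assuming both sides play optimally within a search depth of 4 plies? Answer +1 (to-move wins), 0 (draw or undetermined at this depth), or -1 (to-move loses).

ply 1, O at .../X.O/OXX | (0,0)=+0→O../X.O/OXX*; (0,1)=+0→.O./X.O/OXX; (0,2)=-1→..O/X.O/OXX; (1,1)=+0→.../XOO/OXX
ply 2, X at O../X.O/OXX | (0,1)=+0→OX./X.O/OXX*; (0,2)=+0→O.X/X.O/OXX; (1,1)=+0→O../XXO/OXX
ply 3, O at OX./X.O/OXX | (0,2)=-1→OXO/X.O/OXX; (1,1)=+0→OX./XOO/OXX*
ply 4, X at OX./XOO/OXX | (0,2)=+0→OXX/XOO/OXX*
ply 5: OXX/XOO/OXX is terminal +0 (O); from .../X.O/OXX depth 4

value(.../X.O/OXX, O) = 0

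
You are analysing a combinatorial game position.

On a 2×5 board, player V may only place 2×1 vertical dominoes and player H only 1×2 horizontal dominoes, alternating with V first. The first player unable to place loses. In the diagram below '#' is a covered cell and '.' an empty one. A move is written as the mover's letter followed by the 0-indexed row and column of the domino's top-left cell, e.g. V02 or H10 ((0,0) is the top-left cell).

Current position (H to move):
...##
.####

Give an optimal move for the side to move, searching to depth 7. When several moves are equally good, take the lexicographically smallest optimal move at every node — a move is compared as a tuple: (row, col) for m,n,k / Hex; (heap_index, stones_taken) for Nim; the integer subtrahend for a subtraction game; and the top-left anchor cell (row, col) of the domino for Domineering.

H's best at [...##/.####]: H00

p1 H@[...##/.####]: H00[##.##/.####]+1* H01[.####/.####]-1
p2 V@[##.##/.####] terminal -1; root [...##/.####] d7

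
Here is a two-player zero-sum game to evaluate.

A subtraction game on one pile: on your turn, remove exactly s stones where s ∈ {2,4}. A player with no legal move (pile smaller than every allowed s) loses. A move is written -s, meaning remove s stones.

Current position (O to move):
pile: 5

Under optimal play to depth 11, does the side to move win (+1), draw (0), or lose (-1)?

p1 O@[5]: -2[3]-1 -4[1]+1*
p2 X@[1] terminal -1; root [5] d11

value(5, O) = +1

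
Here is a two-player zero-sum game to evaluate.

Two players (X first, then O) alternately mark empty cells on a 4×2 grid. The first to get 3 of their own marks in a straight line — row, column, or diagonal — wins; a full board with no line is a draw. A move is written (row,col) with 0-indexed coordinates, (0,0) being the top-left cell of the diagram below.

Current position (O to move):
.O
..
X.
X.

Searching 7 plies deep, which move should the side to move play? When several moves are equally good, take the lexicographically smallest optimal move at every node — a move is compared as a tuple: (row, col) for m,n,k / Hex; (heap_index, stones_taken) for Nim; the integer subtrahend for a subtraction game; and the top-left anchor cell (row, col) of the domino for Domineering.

ply 1, O at .O/../X./X. | (0,0)=-1→OO/../X./X.; (1,0)=+0→.O/O./X./X.*; (1,1)=-1→.O/.O/X./X.; (2,1)=-1→.O/../XO/X.; (3,1)=-1→.O/../X./XO
ply 2, X at .O/O./X./X. | (0,0)=+0→XO/O./X./X.*; (1,1)=+0→.O/OX/X./X.; (2,1)=+0→.O/O./XX/X.; (3,1)=+0→.O/O./X./XX
ply 3, O at XO/O./X./X. | (1,1)=+0→XO/OO/X./X.*; (2,1)=+0→XO/O./XO/X.; (3,1)=+0→XO/O./X./XO
ply 4, X at XO/OO/X./X. | (2,1)=+0→XO/OO/XX/X.*; (3,1)=-1→XO/OO/X./XX
ply 5, O at XO/OO/XX/X. | (3,1)=+0→XO/OO/XX/XO*
ply 6: XO/OO/XX/XO is terminal +0 (X); from .O/../X./X. depth 7

O's best at [.O/../X./X.]: (1,0)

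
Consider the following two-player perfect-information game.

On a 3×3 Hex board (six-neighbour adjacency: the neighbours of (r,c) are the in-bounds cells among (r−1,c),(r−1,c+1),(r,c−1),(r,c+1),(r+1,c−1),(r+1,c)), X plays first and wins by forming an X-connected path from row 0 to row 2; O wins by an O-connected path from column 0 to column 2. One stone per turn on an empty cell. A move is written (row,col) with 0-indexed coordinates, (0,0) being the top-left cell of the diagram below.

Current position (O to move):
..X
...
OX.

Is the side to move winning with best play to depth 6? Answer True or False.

[..X/.../OX.] O move#1: (0,0):-1/O.X/.../OX.*, (0,1):-1/.OX/.../OX., (1,0):-1/..X/O../OX., (1,1):-1/..X/.O./OX., (1,2):-1/..X/..O/OX., (2,2):-1/..X/.../OXO
[O.X/.../OX.] X move#2: (0,1):+1/OXX/.../OX.*, (1,0):+1/O.X/X../OX., (1,1):+1/O.X/.X./OX., (1,2):+1/O.X/..X/OX., (2,2):+1/O.X/.../OXX
[OXX/.../OX.] O move#3: (1,0):-1/OXX/O../OX.*, (1,1):-1/OXX/.O./OX., (1,2):-1/OXX/..O/OX., (2,2):-1/OXX/.../OXO
[OXX/O../OX.] X move#4: (1,1):+1/OXX/OX./OX.*, (1,2):+1/OXX/O.X/OX., (2,2):+1/OXX/O../OXX
[OXX/OX./OX.] end (terminal -1, O#5); searched ..X/.../OX. to 6

O winning at [..X/.../OX.]: False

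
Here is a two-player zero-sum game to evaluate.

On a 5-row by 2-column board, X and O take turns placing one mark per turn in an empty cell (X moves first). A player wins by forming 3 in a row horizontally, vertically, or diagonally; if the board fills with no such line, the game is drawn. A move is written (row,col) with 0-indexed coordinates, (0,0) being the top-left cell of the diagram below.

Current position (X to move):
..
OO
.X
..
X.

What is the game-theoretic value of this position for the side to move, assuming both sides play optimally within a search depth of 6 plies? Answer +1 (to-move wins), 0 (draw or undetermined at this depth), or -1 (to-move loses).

p1 X@[../OO/.X/../X.]: (0,0)[X./OO/.X/../X.]+0* (0,1)[.X/OO/.X/../X.]-1 (2,0)[../OO/XX/../X.]+0 (3,0)[../OO/.X/X./X.]+0 (3,1)[../OO/.X/.X/X.]+0 (4,1)[../OO/.X/../XX]+0
p2 O@[X./OO/.X/../X.]: (0,1)[XO/OO/.X/../X.]+0* (2,0)[X./OO/OX/../X.]+0 (3,0)[X./OO/.X/O./X.]+0 (3,1)[X./OO/.X/.O/X.]+0 (4,1)[X./OO/.X/../XO]+0
p3 X@[XO/OO/.X/../X.]: (2,0)[XO/OO/XX/../X.]+0* (3,0)[XO/OO/.X/X./X.]+0 (3,1)[XO/OO/.X/.X/X.]+0 (4,1)[XO/OO/.X/../XX]+0
p4 O@[XO/OO/XX/../X.]: (3,0)[XO/OO/XX/O./X.]+0* (3,1)[XO/OO/XX/.O/X.]-1 (4,1)[XO/OO/XX/../XO]-1
p5 X@[XO/OO/XX/O./X.]: (3,1)[XO/OO/XX/OX/X.]+0* (4,1)[XO/OO/XX/O./XX]+0
p6 O@[XO/OO/XX/OX/X.]: (4,1)[XO/OO/XX/OX/XO]+0*
p7 X@[XO/OO/XX/OX/XO] terminal +0; root [../OO/.X/../X.] d6

value(../OO/.X/../X., X) = 0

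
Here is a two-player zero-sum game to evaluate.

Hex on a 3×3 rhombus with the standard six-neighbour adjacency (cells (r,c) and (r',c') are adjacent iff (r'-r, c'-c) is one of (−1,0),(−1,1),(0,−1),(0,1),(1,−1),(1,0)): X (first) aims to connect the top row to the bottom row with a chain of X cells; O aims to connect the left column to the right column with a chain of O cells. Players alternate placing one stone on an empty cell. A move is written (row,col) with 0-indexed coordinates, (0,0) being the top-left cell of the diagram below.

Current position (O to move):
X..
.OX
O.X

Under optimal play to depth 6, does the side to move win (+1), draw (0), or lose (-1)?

value(X../.OX/O.X, O) = +1

[X../.OX/O.X] O move#1: (0,1):-1/XO./.OX/O.X, (0,2):+1/X.O/.OX/O.X*, (1,0):-1/X../OOX/O.X, (2,1):-1/X../.OX/OOX
[X.O/.OX/O.X] end (terminal -1, X#2); searched X../.OX/O.X to 6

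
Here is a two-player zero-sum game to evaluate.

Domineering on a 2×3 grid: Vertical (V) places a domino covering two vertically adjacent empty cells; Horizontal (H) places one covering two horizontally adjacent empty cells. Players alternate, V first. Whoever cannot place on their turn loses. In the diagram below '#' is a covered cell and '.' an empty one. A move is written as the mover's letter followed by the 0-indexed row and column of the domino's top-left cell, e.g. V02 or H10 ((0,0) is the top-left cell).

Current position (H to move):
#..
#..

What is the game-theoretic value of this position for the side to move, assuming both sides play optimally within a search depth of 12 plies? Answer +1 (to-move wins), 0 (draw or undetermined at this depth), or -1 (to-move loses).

p1 H@[#../#..]: H01[###/#..]+1* H11[#../###]+1
p2 V@[###/#..] terminal -1; root [#../#..] d12

value(#../#.., H) = +1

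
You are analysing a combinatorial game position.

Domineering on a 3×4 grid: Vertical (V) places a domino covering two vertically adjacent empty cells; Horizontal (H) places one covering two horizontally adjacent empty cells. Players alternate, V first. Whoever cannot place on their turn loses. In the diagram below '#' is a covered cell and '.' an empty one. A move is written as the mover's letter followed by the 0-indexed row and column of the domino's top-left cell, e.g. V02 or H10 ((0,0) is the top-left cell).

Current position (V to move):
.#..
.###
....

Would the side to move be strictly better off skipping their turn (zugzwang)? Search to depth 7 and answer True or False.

zugzwang(.#../.###/...., V) = False

ply 1, V at .#../.###/.... | V00=-1→##../####/....*; V10=-1→.#../####/#...
ply 2, H at ##../####/.... | H02=+1→####/####/....*; H20=+1→##../####/##..; H21=+1→##../####/.##.; H22=+1→##../####/..##
ply 3: ####/####/.... is terminal -1 (V); from .#../.###/.... depth 7
suppose V passes — search the same position with H to move:
pass> ply 1, H at .#../.###/.... | H02=+1→.###/.###/....*; H20=+1→.#../.###/##..; H21=+1→.#../.###/.##.; H22=+1→.#../.###/..##
pass> ply 2, V at .###/.###/.... | V00=-1→####/####/....*; V10=-1→.###/####/#...
pass> ply 3, H at ####/####/.... | H20=+1→####/####/##..*; H21=+1→####/####/.##.; H22=+1→####/####/..##
pass> ply 4: ####/####/##.. is terminal -1 (V); from .#../.###/.... depth 7
for V: play -1, pass -1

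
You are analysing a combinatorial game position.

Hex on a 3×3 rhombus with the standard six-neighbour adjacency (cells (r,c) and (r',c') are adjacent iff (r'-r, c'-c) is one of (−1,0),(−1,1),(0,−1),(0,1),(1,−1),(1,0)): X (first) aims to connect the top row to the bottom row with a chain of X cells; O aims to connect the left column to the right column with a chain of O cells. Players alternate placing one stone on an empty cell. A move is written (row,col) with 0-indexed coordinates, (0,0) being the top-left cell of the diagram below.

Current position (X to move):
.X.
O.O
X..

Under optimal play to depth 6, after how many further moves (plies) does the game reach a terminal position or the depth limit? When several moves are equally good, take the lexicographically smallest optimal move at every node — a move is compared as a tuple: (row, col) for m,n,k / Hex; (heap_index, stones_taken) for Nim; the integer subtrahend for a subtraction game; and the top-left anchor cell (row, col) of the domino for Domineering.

ply 1, X at .X./O.O/X.. | (0,0)=-1→XX./O.O/X..; (0,2)=-1→.XX/O.O/X..; (1,1)=+1→.X./OXO/X..*; (2,1)=-1→.X./O.O/XX.; (2,2)=-1→.X./O.O/X.X
ply 2: .X./OXO/X.. is terminal -1 (O); from .X./O.O/X.. depth 6

PV length from [.X./O.O/X..]: 1 ply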